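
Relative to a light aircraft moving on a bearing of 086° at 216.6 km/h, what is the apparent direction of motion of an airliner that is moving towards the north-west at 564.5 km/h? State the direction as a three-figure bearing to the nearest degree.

302°

Taking east as x and north as y: airliner velocity = (-399.162, 399.162) km/h; light aircraft velocity = (216.072, 15.109) km/h.
Velocity of airliner relative to light aircraft = (-399.162, 399.162) − (216.072, 15.109) = (-615.234, 384.053) km/h.
Bearing = atan2(-615.23, 384.05) = 301.97° clockwise from north.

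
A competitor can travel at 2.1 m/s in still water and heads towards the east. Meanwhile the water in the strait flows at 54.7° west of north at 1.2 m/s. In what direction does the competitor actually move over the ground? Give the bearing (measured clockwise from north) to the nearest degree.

Taking east as x and north as y: velocity relative to the water = (2.100, 0.000) m/s; the water relative to ground = (-0.979, 0.693) m/s.
Velocity relative to ground = (2.100, 0.000) + (-0.979, 0.693) = (1.121, 0.693) m/s.
Bearing = atan2(1.12, 0.69) = 58.25° clockwise from north.

058°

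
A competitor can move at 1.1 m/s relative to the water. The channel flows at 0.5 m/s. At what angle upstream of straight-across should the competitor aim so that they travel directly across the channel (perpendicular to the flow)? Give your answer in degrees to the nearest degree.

27°

To cancel the current, the upstream component of the competitor's velocity must equal the flow: 1.1 sin θ = 0.5.
sin θ = 0.5 / 1.1 = 0.4545.
θ = arcsin(0.4545) = 27.036°.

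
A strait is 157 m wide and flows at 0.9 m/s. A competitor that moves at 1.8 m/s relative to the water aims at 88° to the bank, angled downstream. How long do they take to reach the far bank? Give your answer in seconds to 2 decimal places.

The component of the competitor's velocity perpendicular to the bank is 1.8 × sin 88° = 1.799 m/s.
Only the cross-stream component determines the crossing time; the current contributes nothing perpendicular to the bank.
Time = 157 / 1.799 = 87.275 s.

87.28 s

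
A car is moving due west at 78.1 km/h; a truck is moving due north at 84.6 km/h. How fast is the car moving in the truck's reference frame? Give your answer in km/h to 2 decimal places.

Taking east as x and north as y: car velocity = (-78.100, 0.000) km/h; truck velocity = (0.000, 84.600) km/h.
Velocity of car relative to truck = (-78.100, 0.000) − (0.000, 84.600) = (-78.100, -84.600) km/h.
Magnitude = |(-78.100, -84.600)| = 115.138 km/h.

115.14 km/h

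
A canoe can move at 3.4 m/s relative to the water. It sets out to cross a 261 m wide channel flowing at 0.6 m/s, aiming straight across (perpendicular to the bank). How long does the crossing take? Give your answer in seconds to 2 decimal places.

76.76 s

The component of the canoe's velocity perpendicular to the bank is 3.4 m/s.
The current is parallel to the bank, so it does not affect the crossing time.
Time = 261 / 3.400 = 76.765 s.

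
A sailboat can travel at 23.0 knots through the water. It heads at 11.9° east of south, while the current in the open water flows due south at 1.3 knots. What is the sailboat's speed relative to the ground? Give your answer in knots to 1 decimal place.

24.3 knots

Taking east as x and north as y: velocity relative to the water = (4.743, -22.506) knots; the water relative to ground = (0.000, -1.300) knots.
Velocity relative to ground = (4.743, -22.506) + (0.000, -1.300) = (4.743, -23.806) knots.
Speed = |(4.743, -23.806)| = 24.274 knots.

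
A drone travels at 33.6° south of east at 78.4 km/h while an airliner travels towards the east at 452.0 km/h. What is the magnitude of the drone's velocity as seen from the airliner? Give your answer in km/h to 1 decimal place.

389.1 km/h

Taking east as x and north as y: drone velocity = (65.301, -43.386) km/h; airliner velocity = (452.000, 0.000) km/h.
Velocity of drone relative to airliner = (65.301, -43.386) − (452.000, 0.000) = (-386.699, -43.386) km/h.
Magnitude = |(-386.699, -43.386)| = 389.125 km/h.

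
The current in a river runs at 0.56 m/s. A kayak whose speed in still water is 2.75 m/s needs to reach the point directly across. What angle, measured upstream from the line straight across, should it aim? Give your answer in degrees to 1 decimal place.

To cancel the current, the upstream component of the kayak's velocity must equal the flow: 2.75 sin θ = 0.56.
sin θ = 0.56 / 2.75 = 0.2036.
θ = arcsin(0.2036) = 11.750°.

11.7°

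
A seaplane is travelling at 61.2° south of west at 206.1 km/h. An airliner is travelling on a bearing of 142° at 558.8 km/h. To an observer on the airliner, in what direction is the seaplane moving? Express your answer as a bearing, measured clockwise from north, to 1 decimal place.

300.4°

Taking east as x and north as y: seaplane velocity = (-99.289, -180.607) km/h; airliner velocity = (344.032, -440.340) km/h.
Velocity of seaplane relative to airliner = (-99.289, -180.607) − (344.032, -440.340) = (-443.321, 259.734) km/h.
Bearing = atan2(-443.32, 259.73) = 300.37° clockwise from north.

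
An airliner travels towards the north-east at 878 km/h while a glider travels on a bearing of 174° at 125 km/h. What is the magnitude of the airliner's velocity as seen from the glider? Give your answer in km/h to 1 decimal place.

Taking east as x and north as y: airliner velocity = (620.840, 620.840) km/h; glider velocity = (13.066, -124.315) km/h.
Velocity of airliner relative to glider = (620.840, 620.840) − (13.066, -124.315) = (607.774, 745.155) km/h.
Magnitude = |(607.774, 745.155)| = 961.585 km/h.

961.6 km/h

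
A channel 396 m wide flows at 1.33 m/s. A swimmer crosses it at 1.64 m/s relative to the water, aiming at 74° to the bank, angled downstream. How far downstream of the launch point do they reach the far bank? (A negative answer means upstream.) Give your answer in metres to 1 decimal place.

Perpendicular speed = 1.576 m/s; crossing time = 396 / 1.576 = 251.194 s.
Net downstream speed = 1.782 m/s.
Drift = 1.782 × 251.194 = 447.640 m (downstream).

447.6 m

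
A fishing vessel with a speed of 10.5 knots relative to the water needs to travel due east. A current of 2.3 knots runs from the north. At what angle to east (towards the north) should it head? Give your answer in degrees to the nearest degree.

13°

The current pushes perpendicular to the desired track; the heading must have a component into the current equal to 2.3 knots: 10.5 sin θ = 2.3.
sin θ = 0.2190, so θ = 12.653°.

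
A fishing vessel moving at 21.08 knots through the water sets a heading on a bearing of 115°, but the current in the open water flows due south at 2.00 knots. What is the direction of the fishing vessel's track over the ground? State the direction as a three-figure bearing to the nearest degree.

120°

Taking east as x and north as y: velocity relative to the water = (19.105, -8.909) knots; the water relative to ground = (0.000, -2.000) knots.
Velocity relative to ground = (19.105, -8.909) + (0.000, -2.000) = (19.105, -10.909) knots.
Bearing = atan2(19.10, -10.91) = 119.73° clockwise from north.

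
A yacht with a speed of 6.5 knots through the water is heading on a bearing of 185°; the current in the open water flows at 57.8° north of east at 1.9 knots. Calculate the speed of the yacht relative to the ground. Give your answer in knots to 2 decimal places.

4.89 knots

Taking east as x and north as y: velocity relative to the water = (-0.567, -6.475) knots; the water relative to ground = (1.012, 1.608) knots.
Velocity relative to ground = (-0.567, -6.475) + (1.012, 1.608) = (0.446, -4.867) knots.
Speed = |(0.446, -4.867)| = 4.888 knots.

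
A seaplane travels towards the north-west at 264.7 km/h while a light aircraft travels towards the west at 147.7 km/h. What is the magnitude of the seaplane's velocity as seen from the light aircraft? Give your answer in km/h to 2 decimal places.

Taking east as x and north as y: seaplane velocity = (-187.171, 187.171) km/h; light aircraft velocity = (-147.700, 0.000) km/h.
Velocity of seaplane relative to light aircraft = (-187.171, 187.171) − (-147.700, 0.000) = (-39.471, 187.171) km/h.
Magnitude = |(-39.471, 187.171)| = 191.288 km/h.

191.29 km/h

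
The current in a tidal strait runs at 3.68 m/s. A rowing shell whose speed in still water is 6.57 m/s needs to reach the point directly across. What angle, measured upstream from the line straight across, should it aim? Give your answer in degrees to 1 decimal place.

34.1°

To cancel the current, the upstream component of the rowing shell's velocity must equal the flow: 6.57 sin θ = 3.68.
sin θ = 3.68 / 6.57 = 0.5601.
θ = arcsin(0.5601) = 34.064°.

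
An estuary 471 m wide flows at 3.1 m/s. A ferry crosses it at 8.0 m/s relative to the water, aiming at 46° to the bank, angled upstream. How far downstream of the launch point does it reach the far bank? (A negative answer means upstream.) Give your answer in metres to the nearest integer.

Perpendicular speed = 5.755 m/s; crossing time = 471 / 5.755 = 81.846 s.
Net downstream speed = -2.457 m/s.
Drift = -2.457 × 81.846 = -201.117 m (upstream).

-201 m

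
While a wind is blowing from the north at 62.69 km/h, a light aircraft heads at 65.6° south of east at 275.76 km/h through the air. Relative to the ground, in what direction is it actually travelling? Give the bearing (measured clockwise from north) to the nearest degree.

160°

Taking east as x and north as y: velocity relative to the air = (113.918, -251.130) km/h; the air relative to ground = (0.000, -62.690) km/h.
Velocity relative to ground = (113.918, -251.130) + (0.000, -62.690) = (113.918, -313.820) km/h.
Bearing = atan2(113.92, -313.82) = 160.05° clockwise from north.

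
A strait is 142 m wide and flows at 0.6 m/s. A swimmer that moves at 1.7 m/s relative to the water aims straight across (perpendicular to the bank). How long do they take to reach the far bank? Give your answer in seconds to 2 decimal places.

83.53 s

The component of the swimmer's velocity perpendicular to the bank is 1.7 m/s.
Only the cross-stream component determines the crossing time; the current contributes nothing perpendicular to the bank.
Time = 142 / 1.700 = 83.529 s.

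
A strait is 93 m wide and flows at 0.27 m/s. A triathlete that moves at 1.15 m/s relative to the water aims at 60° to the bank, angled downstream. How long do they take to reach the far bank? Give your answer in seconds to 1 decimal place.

93.4 s

The component of the triathlete's velocity perpendicular to the bank is 1.15 × sin 60° = 0.996 m/s.
Only the cross-stream component determines the crossing time; the current contributes nothing perpendicular to the bank.
Time = 93 / 0.996 = 93.380 s.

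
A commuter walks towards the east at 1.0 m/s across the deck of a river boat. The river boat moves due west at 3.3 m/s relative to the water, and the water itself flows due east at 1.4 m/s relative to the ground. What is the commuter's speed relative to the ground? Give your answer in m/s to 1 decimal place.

0.9 m/s

In east/north components (m/s): commuter relative to river boat = (1.000, 0.000); river boat relative to water = (-3.300, 0.000); water relative to ground = (1.400, 0.000).
Sum = (-0.900, 0.000) m/s.
Speed = |(-0.900, 0.000)| = 0.900 m/s.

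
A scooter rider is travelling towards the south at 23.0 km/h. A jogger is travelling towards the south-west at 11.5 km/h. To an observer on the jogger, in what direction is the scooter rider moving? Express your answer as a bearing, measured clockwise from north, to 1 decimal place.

151.3°

Taking east as x and north as y: scooter rider velocity = (0.000, -23.000) km/h; jogger velocity = (-8.132, -8.132) km/h.
Velocity of scooter rider relative to jogger = (0.000, -23.000) − (-8.132, -8.132) = (8.132, -14.868) km/h.
Bearing = atan2(8.13, -14.87) = 151.32° clockwise from north.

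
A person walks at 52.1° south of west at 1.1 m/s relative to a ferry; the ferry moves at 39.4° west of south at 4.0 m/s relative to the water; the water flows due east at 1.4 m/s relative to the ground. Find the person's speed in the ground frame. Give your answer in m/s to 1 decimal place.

4.4 m/s

In east/north components (m/s): person relative to ferry = (-0.676, -0.868); ferry relative to water = (-2.539, -3.091); water relative to ground = (1.400, 0.000).
Sum = (-1.815, -3.959) m/s.
Speed = |(-1.815, -3.959)| = 4.355 m/s.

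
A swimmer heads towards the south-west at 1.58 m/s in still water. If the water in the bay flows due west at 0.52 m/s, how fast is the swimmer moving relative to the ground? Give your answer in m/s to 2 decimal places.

Taking east as x and north as y: velocity relative to the water = (-1.117, -1.117) m/s; the water relative to ground = (-0.520, 0.000) m/s.
Velocity relative to ground = (-1.117, -1.117) + (-0.520, 0.000) = (-1.637, -1.117) m/s.
Speed = |(-1.637, -1.117)| = 1.982 m/s.

1.98 m/s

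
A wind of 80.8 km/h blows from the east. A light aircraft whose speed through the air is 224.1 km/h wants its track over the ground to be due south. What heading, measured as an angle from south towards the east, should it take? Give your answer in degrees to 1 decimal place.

The wind pushes perpendicular to the desired track; the heading must have a component into the wind equal to 80.8 km/h: 224.1 sin θ = 80.8.
sin θ = 0.3606, so θ = 21.134°.

21.1°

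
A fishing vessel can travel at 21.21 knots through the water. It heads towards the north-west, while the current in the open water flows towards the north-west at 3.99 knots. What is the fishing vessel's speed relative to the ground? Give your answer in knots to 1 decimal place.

25.2 knots

Taking east as x and north as y: velocity relative to the water = (-14.998, 14.998) knots; the water relative to ground = (-2.821, 2.821) knots.
Velocity relative to ground = (-14.998, 14.998) + (-2.821, 2.821) = (-17.819, 17.819) knots.
Speed = |(-17.819, 17.819)| = 25.200 knots.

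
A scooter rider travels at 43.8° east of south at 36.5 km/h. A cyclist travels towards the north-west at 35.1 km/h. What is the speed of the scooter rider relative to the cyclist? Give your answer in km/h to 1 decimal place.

Taking east as x and north as y: scooter rider velocity = (25.263, -26.344) km/h; cyclist velocity = (-24.819, 24.819) km/h.
Velocity of scooter rider relative to cyclist = (25.263, -26.344) − (-24.819, 24.819) = (50.083, -51.164) km/h.
Magnitude = |(50.083, -51.164)| = 71.596 km/h.

71.6 km/h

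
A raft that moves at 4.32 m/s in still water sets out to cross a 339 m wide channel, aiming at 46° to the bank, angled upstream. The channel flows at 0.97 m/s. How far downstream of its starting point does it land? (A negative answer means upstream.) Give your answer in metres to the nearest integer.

Perpendicular speed = 3.108 m/s; crossing time = 339 / 3.108 = 109.089 s.
Net downstream speed = -2.031 m/s.
Drift = -2.031 × 109.089 = -221.552 m (upstream).

-222 m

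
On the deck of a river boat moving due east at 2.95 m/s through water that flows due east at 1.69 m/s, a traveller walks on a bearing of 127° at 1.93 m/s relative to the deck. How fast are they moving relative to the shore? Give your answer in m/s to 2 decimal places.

In east/north components (m/s): traveller relative to river boat = (1.541, -1.162); river boat relative to water = (2.950, 0.000); water relative to ground = (1.690, 0.000).
Sum = (6.181, -1.162) m/s.
Speed = |(6.181, -1.162)| = 6.290 m/s.

6.29 m/s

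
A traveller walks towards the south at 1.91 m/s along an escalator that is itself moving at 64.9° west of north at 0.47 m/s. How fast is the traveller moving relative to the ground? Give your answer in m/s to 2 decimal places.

1.76 m/s

Taking east as x and north as y: escalator velocity = (-0.426, 0.199) m/s; traveller velocity relative to escalator = (0.000, -1.910) m/s.
Velocity relative to ground = (-0.426, 0.199) + (0.000, -1.910) = (-0.426, -1.711) m/s.
Speed = |(-0.426, -1.711)| = 1.763 m/s.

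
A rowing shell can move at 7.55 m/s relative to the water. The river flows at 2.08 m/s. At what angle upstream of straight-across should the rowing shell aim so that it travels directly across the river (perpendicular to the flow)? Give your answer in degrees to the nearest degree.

16°

To cancel the current, the upstream component of the rowing shell's velocity must equal the flow: 7.55 sin θ = 2.08.
sin θ = 2.08 / 7.55 = 0.2755.
θ = arcsin(0.2755) = 15.992°.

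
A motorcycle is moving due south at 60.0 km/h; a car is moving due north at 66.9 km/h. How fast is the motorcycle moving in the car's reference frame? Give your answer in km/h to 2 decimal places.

126.90 km/h

Taking east as x and north as y: motorcycle velocity = (0.000, -60.000) km/h; car velocity = (0.000, 66.900) km/h.
Velocity of motorcycle relative to car = (0.000, -60.000) − (0.000, 66.900) = (0.000, -126.900) km/h.
Magnitude = |(0.000, -126.900)| = 126.900 km/h.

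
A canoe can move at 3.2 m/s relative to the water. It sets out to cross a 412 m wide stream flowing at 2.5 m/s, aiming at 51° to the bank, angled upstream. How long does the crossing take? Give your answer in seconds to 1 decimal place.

The component of the canoe's velocity perpendicular to the bank is 3.2 × sin 51° = 2.487 m/s.
The flow acts along the bank and has no component across it.
Time = 412 / 2.487 = 165.670 s.

165.7 s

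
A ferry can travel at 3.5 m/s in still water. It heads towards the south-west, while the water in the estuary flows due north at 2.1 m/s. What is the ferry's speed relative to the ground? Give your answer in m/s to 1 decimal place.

Taking east as x and north as y: velocity relative to the water = (-2.475, -2.475) m/s; the water relative to ground = (0.000, 2.100) m/s.
Velocity relative to ground = (-2.475, -2.475) + (0.000, 2.100) = (-2.475, -0.375) m/s.
Speed = |(-2.475, -0.375)| = 2.503 m/s.

2.5 m/s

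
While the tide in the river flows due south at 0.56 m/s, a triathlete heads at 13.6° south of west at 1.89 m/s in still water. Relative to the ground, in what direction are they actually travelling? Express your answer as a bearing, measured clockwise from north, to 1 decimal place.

Taking east as x and north as y: velocity relative to the water = (-1.837, -0.444) m/s; the water relative to ground = (0.000, -0.560) m/s.
Velocity relative to ground = (-1.837, -0.444) + (0.000, -0.560) = (-1.837, -1.004) m/s.
Bearing = atan2(-1.84, -1.00) = 241.33° clockwise from north.

241.3°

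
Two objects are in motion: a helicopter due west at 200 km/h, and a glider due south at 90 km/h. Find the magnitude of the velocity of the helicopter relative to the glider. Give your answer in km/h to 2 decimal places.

Taking east as x and north as y: helicopter velocity = (-200.000, 0.000) km/h; glider velocity = (0.000, -90.000) km/h.
Velocity of helicopter relative to glider = (-200.000, 0.000) − (0.000, -90.000) = (-200.000, 90.000) km/h.
Magnitude = |(-200.000, 90.000)| = 219.317 km/h.

219.32 km/h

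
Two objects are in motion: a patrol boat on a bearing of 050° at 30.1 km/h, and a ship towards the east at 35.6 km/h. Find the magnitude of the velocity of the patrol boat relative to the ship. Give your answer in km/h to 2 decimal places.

Taking east as x and north as y: patrol boat velocity = (23.058, 19.348) km/h; ship velocity = (35.600, 0.000) km/h.
Velocity of patrol boat relative to ship = (23.058, 19.348) − (35.600, 0.000) = (-12.542, 19.348) km/h.
Magnitude = |(-12.542, 19.348)| = 23.057 km/h.

23.06 km/h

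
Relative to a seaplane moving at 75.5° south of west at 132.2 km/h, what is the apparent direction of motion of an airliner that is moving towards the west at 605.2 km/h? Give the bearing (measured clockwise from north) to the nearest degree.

283°

Taking east as x and north as y: airliner velocity = (-605.200, 0.000) km/h; seaplane velocity = (-33.100, -127.989) km/h.
Velocity of airliner relative to seaplane = (-605.200, 0.000) − (-33.100, -127.989) = (-572.100, 127.989) km/h.
Bearing = atan2(-572.10, 127.99) = 282.61° clockwise from north.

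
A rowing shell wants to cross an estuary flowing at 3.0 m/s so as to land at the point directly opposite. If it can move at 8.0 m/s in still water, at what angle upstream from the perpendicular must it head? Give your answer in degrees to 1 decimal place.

To cancel the current, the upstream component of the rowing shell's velocity must equal the flow: 8.0 sin θ = 3.0.
sin θ = 3.0 / 8.0 = 0.3750.
θ = arcsin(0.3750) = 22.024°.

22.0°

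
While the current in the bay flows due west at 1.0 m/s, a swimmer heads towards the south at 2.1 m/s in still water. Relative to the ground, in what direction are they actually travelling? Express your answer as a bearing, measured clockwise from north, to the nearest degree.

205°

Taking east as x and north as y: velocity relative to the water = (0.000, -2.100) m/s; the water relative to ground = (-1.000, 0.000) m/s.
Velocity relative to ground = (0.000, -2.100) + (-1.000, 0.000) = (-1.000, -2.100) m/s.
Bearing = atan2(-1.00, -2.10) = 205.46° clockwise from north.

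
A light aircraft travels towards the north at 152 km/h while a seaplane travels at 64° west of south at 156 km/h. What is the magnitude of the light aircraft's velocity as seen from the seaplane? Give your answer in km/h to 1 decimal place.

Taking east as x and north as y: light aircraft velocity = (0.000, 152.000) km/h; seaplane velocity = (-140.212, -68.386) km/h.
Velocity of light aircraft relative to seaplane = (0.000, 152.000) − (-140.212, -68.386) = (140.212, 220.386) km/h.
Magnitude = |(140.212, 220.386)| = 261.207 km/h.

261.2 km/h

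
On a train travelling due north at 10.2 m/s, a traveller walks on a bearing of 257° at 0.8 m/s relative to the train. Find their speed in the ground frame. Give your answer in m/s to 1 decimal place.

10.1 m/s

Taking east as x and north as y: train velocity = (0.000, 10.200) m/s; traveller velocity relative to train = (-0.779, -0.180) m/s.
Velocity relative to ground = (0.000, 10.200) + (-0.779, -0.180) = (-0.779, 10.020) m/s.
Speed = |(-0.779, 10.020)| = 10.050 m/s.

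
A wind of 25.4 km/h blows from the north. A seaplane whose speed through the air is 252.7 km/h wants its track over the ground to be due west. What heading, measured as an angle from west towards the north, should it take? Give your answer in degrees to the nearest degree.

6°

The wind pushes perpendicular to the desired track; the heading must have a component into the wind equal to 25.4 km/h: 252.7 sin θ = 25.4.
sin θ = 0.1005, so θ = 5.769°.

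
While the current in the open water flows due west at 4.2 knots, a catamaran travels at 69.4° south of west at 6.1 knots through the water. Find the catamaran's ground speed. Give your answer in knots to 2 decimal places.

8.54 knots

Taking east as x and north as y: velocity relative to the water = (-2.146, -5.710) knots; the water relative to ground = (-4.200, 0.000) knots.
Velocity relative to ground = (-2.146, -5.710) + (-4.200, 0.000) = (-6.346, -5.710) knots.
Speed = |(-6.346, -5.710)| = 8.537 knots.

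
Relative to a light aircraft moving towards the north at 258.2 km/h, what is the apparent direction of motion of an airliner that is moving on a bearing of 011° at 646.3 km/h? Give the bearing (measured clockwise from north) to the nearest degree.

Taking east as x and north as y: airliner velocity = (123.320, 634.426) km/h; light aircraft velocity = (0.000, 258.200) km/h.
Velocity of airliner relative to light aircraft = (123.320, 634.426) − (0.000, 258.200) = (123.320, 376.226) km/h.
Bearing = atan2(123.32, 376.23) = 18.15° clockwise from north.

018°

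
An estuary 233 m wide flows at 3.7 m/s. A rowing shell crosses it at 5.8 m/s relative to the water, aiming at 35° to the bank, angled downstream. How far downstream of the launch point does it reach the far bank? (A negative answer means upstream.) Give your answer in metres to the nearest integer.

592 m

Perpendicular speed = 3.327 m/s; crossing time = 233 / 3.327 = 70.038 s.
Net downstream speed = 8.451 m/s.
Drift = 8.451 × 70.038 = 591.901 m (downstream).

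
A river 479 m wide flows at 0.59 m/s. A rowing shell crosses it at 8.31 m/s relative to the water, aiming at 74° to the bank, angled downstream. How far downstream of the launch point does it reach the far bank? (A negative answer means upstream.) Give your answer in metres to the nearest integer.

173 m

Perpendicular speed = 7.988 m/s; crossing time = 479 / 7.988 = 59.964 s.
Net downstream speed = 2.881 m/s.
Drift = 2.881 × 59.964 = 172.730 m (downstream).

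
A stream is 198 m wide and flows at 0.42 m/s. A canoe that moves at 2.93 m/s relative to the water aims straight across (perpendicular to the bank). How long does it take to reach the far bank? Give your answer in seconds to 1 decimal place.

The component of the canoe's velocity perpendicular to the bank is 2.93 m/s.
The flow acts along the bank and has no component across it.
Time = 198 / 2.930 = 67.577 s.

67.6 s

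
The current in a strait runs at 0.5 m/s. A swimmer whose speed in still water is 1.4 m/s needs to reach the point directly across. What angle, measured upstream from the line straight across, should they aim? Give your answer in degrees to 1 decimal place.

20.9°

To cancel the current, the upstream component of the swimmer's velocity must equal the flow: 1.4 sin θ = 0.5.
sin θ = 0.5 / 1.4 = 0.3571.
θ = arcsin(0.3571) = 20.925°.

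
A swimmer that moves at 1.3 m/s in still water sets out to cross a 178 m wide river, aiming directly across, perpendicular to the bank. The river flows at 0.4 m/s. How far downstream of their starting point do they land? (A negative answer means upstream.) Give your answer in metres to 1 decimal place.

54.8 m

Perpendicular speed = 1.300 m/s; crossing time = 178 / 1.300 = 136.923 s.
Net downstream speed = 0.400 m/s.
Drift = 0.400 × 136.923 = 54.769 m (downstream).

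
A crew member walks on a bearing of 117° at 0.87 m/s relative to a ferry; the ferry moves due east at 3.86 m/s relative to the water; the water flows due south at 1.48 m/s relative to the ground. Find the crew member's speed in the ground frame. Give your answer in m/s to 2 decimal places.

5.00 m/s

In east/north components (m/s): crew member relative to ferry = (0.775, -0.395); ferry relative to water = (3.860, 0.000); water relative to ground = (0.000, -1.480).
Sum = (4.635, -1.875) m/s.
Speed = |(4.635, -1.875)| = 5.000 m/s.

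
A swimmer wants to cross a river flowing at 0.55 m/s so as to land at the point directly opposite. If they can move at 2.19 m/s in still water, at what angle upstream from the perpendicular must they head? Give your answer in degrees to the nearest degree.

To cancel the current, the upstream component of the swimmer's velocity must equal the flow: 2.19 sin θ = 0.55.
sin θ = 0.55 / 2.19 = 0.2511.
θ = arcsin(0.2511) = 14.545°.

15°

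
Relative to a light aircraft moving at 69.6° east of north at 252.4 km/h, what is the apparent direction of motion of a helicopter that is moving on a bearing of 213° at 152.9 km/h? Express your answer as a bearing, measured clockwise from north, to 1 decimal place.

Taking east as x and north as y: helicopter velocity = (-83.275, -128.233) km/h; light aircraft velocity = (236.570, 87.980) km/h.
Velocity of helicopter relative to light aircraft = (-83.275, -128.233) − (236.570, 87.980) = (-319.845, -216.212) km/h.
Bearing = atan2(-319.85, -216.21) = 235.94° clockwise from north.

235.9°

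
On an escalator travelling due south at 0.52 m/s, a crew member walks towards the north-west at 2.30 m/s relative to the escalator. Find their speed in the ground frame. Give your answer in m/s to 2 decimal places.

Taking east as x and north as y: escalator velocity = (0.000, -0.520) m/s; crew member velocity relative to escalator = (-1.626, 1.626) m/s.
Velocity relative to ground = (0.000, -0.520) + (-1.626, 1.626) = (-1.626, 1.106) m/s.
Speed = |(-1.626, 1.106)| = 1.967 m/s.

1.97 m/s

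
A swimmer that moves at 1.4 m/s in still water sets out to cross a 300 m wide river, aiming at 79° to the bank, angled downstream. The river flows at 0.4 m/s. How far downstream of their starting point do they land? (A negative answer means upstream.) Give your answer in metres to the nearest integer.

Perpendicular speed = 1.374 m/s; crossing time = 300 / 1.374 = 218.296 s.
Net downstream speed = 0.667 m/s.
Drift = 0.667 × 218.296 = 145.633 m (downstream).

146 m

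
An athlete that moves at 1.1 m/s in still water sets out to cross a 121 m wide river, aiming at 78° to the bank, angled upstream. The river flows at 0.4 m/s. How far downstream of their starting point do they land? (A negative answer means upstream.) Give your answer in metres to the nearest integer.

Perpendicular speed = 1.076 m/s; crossing time = 121 / 1.076 = 112.457 s.
Net downstream speed = 0.171 m/s.
Drift = 0.171 × 112.457 = 19.264 m (downstream).

19 m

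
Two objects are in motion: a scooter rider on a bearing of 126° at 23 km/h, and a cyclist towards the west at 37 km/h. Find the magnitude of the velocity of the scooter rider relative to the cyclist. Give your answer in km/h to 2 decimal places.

57.23 km/h

Taking east as x and north as y: scooter rider velocity = (18.607, -13.519) km/h; cyclist velocity = (-37.000, 0.000) km/h.
Velocity of scooter rider relative to cyclist = (18.607, -13.519) − (-37.000, 0.000) = (55.607, -13.519) km/h.
Magnitude = |(55.607, -13.519)| = 57.227 km/h.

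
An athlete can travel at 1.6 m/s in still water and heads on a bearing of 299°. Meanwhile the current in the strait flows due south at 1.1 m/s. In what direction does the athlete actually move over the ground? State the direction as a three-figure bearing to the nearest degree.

Taking east as x and north as y: velocity relative to the water = (-1.399, 0.776) m/s; the water relative to ground = (0.000, -1.100) m/s.
Velocity relative to ground = (-1.399, 0.776) + (0.000, -1.100) = (-1.399, -0.324) m/s.
Bearing = atan2(-1.40, -0.32) = 256.95° clockwise from north.

257°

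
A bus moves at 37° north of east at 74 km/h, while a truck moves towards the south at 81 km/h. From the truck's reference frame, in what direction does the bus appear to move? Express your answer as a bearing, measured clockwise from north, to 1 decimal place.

025.2°

Taking east as x and north as y: bus velocity = (59.099, 44.534) km/h; truck velocity = (0.000, -81.000) km/h.
Velocity of bus relative to truck = (59.099, 44.534) − (0.000, -81.000) = (59.099, 125.534) km/h.
Bearing = atan2(59.10, 125.53) = 25.21° clockwise from north.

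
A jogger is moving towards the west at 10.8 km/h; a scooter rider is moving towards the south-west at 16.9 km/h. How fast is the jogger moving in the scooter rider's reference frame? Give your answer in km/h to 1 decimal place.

12.0 km/h

Taking east as x and north as y: jogger velocity = (-10.800, 0.000) km/h; scooter rider velocity = (-11.950, -11.950) km/h.
Velocity of jogger relative to scooter rider = (-10.800, 0.000) − (-11.950, -11.950) = (1.150, 11.950) km/h.
Magnitude = |(1.150, 11.950)| = 12.005 km/h.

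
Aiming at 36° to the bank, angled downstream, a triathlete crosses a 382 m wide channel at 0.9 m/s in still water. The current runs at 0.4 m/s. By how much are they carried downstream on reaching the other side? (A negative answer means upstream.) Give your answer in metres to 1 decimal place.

814.6 m

Perpendicular speed = 0.529 m/s; crossing time = 382 / 0.529 = 722.108 s.
Net downstream speed = 1.128 m/s.
Drift = 1.128 × 722.108 = 814.621 m (downstream).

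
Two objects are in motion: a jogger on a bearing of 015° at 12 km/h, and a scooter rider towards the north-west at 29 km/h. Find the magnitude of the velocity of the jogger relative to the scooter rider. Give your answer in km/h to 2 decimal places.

Taking east as x and north as y: jogger velocity = (3.106, 11.591) km/h; scooter rider velocity = (-20.506, 20.506) km/h.
Velocity of jogger relative to scooter rider = (3.106, 11.591) − (-20.506, 20.506) = (23.612, -8.915) km/h.
Magnitude = |(23.612, -8.915)| = 25.239 km/h.

25.24 km/h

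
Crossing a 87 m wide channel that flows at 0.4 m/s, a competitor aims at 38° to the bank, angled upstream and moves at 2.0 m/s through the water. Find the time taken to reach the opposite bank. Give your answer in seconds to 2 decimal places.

The component of the competitor's velocity perpendicular to the bank is 2.0 × sin 38° = 1.231 m/s.
The flow acts along the bank and has no component across it.
Time = 87 / 1.231 = 70.656 s.

70.66 s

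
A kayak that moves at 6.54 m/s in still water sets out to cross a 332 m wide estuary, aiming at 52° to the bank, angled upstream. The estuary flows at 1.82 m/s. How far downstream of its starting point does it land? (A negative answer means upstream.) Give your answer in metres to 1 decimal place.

Perpendicular speed = 5.154 m/s; crossing time = 332 / 5.154 = 64.421 s.
Net downstream speed = -2.206 m/s.
Drift = -2.206 × 64.421 = -142.140 m (upstream).

-142.1 m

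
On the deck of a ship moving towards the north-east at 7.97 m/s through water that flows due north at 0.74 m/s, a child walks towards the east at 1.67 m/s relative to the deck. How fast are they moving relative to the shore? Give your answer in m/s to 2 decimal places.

9.70 m/s

In east/north components (m/s): child relative to ship = (1.670, 0.000); ship relative to water = (5.636, 5.636); water relative to ground = (0.000, 0.740).
Sum = (7.306, 6.376) m/s.
Speed = |(7.306, 6.376)| = 9.696 m/s.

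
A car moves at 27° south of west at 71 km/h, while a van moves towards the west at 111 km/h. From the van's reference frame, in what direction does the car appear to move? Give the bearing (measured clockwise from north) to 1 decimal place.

124.0°

Taking east as x and north as y: car velocity = (-63.261, -32.233) km/h; van velocity = (-111.000, 0.000) km/h.
Velocity of car relative to van = (-63.261, -32.233) − (-111.000, 0.000) = (47.739, -32.233) km/h.
Bearing = atan2(47.74, -32.23) = 124.03° clockwise from north.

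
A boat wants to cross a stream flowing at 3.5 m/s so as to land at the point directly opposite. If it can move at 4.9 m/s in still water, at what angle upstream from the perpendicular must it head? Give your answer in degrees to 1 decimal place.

To cancel the current, the upstream component of the boat's velocity must equal the flow: 4.9 sin θ = 3.5.
sin θ = 3.5 / 4.9 = 0.7143.
θ = arcsin(0.7143) = 45.585°.

45.6°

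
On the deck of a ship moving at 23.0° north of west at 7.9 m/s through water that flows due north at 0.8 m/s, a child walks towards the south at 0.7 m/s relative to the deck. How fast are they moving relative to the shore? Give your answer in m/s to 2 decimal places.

7.94 m/s

In east/north components (m/s): child relative to ship = (0.000, -0.700); ship relative to water = (-7.272, 3.087); water relative to ground = (0.000, 0.800).
Sum = (-7.272, 3.187) m/s.
Speed = |(-7.272, 3.187)| = 7.940 m/s.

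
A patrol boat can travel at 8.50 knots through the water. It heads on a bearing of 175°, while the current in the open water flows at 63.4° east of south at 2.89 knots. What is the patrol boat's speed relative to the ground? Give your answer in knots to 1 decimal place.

10.3 knots

Taking east as x and north as y: velocity relative to the water = (0.741, -8.468) knots; the water relative to ground = (2.584, -1.294) knots.
Velocity relative to ground = (0.741, -8.468) + (2.584, -1.294) = (3.325, -9.762) knots.
Speed = |(3.325, -9.762)| = 10.312 knots.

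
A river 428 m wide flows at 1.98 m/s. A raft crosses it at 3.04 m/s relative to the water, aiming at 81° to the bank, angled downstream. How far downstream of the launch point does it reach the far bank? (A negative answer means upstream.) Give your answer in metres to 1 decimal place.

Perpendicular speed = 3.003 m/s; crossing time = 428 / 3.003 = 142.544 s.
Net downstream speed = 2.456 m/s.
Drift = 2.456 × 142.544 = 350.027 m (downstream).

350.0 m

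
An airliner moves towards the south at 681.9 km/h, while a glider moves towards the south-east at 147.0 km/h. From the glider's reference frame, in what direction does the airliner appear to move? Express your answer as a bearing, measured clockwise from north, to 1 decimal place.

Taking east as x and north as y: airliner velocity = (0.000, -681.900) km/h; glider velocity = (103.945, -103.945) km/h.
Velocity of airliner relative to glider = (0.000, -681.900) − (103.945, -103.945) = (-103.945, -577.955) km/h.
Bearing = atan2(-103.94, -577.96) = 190.20° clockwise from north.

190.2°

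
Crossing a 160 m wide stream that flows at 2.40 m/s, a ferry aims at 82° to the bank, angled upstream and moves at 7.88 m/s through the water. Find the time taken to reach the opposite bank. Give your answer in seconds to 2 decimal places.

The component of the ferry's velocity perpendicular to the bank is 7.88 × sin 82° = 7.803 m/s.
The flow acts along the bank and has no component across it.
Time = 160 / 7.803 = 20.504 s.

20.50 s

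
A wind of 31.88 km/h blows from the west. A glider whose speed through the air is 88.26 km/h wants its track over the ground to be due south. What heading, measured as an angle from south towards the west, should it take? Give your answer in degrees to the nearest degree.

The wind pushes perpendicular to the desired track; the heading must have a component into the wind equal to 31.88 km/h: 88.26 sin θ = 31.88.
sin θ = 0.3612, so θ = 21.174°.

21°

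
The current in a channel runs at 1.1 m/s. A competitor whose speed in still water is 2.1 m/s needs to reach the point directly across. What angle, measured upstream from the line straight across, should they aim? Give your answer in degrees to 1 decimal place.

To cancel the current, the upstream component of the competitor's velocity must equal the flow: 2.1 sin θ = 1.1.
sin θ = 1.1 / 2.1 = 0.5238.
θ = arcsin(0.5238) = 31.588°.

31.6°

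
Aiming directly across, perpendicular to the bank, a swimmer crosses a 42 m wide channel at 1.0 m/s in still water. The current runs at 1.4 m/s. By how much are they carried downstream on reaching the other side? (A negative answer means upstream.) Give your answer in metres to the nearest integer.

Perpendicular speed = 1.000 m/s; crossing time = 42 / 1.000 = 42.000 s.
Net downstream speed = 1.400 m/s.
Drift = 1.400 × 42.000 = 58.800 m (downstream).

59 m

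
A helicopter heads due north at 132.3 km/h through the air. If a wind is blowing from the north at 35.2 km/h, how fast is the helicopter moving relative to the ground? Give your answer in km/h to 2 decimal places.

Taking east as x and north as y: velocity relative to the air = (0.000, 132.300) km/h; the air relative to ground = (0.000, -35.200) km/h.
Velocity relative to ground = (0.000, 132.300) + (0.000, -35.200) = (0.000, 97.100) km/h.
Speed = |(0.000, 97.100)| = 97.100 km/h.

97.10 km/h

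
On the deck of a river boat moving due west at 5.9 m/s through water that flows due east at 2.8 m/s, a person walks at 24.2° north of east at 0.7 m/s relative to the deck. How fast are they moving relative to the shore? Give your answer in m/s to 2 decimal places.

2.48 m/s

In east/north components (m/s): person relative to river boat = (0.638, 0.287); river boat relative to water = (-5.900, 0.000); water relative to ground = (2.800, 0.000).
Sum = (-2.462, 0.287) m/s.
Speed = |(-2.462, 0.287)| = 2.478 m/s.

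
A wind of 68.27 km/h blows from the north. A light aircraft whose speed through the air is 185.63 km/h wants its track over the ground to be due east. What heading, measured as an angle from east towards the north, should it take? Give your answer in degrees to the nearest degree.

The wind pushes perpendicular to the desired track; the heading must have a component into the wind equal to 68.27 km/h: 185.63 sin θ = 68.27.
sin θ = 0.3678, so θ = 21.578°.

22°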